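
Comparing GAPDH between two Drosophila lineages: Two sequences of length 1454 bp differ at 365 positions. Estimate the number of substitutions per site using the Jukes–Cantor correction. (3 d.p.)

0.306

p = 365/1454 ≈ 0.251032.
d = −(3/4) ln(1 − 4p/3) = −0.75 ln(1 − 0.334709) = −0.75 ln(0.665291)
  = −0.75 × (-0.407531) = 0.305648 substitutions/site.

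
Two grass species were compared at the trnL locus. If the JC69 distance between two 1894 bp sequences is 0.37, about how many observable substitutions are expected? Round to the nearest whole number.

Invert JC69: p = (3/4)(1 − e^(−4d/3)) = 0.75 × (1 − e^(-0.493333)) = 0.75 × (1 − 0.610588) = 0.292059.
Expected differing sites = pL ≈ 0.292059 × 1894 = 553.159746 ≈ 553.

553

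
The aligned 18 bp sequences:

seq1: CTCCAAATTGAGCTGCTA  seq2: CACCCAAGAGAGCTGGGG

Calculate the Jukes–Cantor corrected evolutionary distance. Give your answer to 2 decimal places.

The sequences differ at 7 of 18 sites (2, 5, 8, 9, 16, 17, 18), so p = 7/18 ≈ 0.388889.
d = −(3/4) ln(1 − 4p/3) = −0.75 ln(1 − 0.518519) = −0.75 ln(0.481481)
  = −0.75 × (-0.730889) = 0.548167 substitutions/site.

0.55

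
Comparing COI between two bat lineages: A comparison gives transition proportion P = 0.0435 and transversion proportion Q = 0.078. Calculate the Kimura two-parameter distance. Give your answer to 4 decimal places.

Under the Kimura two-parameter model, d = −½ ln(1 − 2P − Q) − ¼ ln(1 − 2Q).
1 − 2P − Q = 0.835, giving −½ ln(0.835) = 0.090162.
1 − 2Q = 0.844, giving −¼ ln(0.844) = 0.042401.
d = 0.090162 + 0.042401 = 0.132563.

0.1326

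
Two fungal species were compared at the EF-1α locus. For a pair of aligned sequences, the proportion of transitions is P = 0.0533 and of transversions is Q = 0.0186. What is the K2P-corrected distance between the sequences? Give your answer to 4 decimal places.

0.0764

Under the Kimura two-parameter model, d = −½ ln(1 − 2P − Q) − ¼ ln(1 − 2Q).
1 − 2P − Q = 0.8748, giving −½ ln(0.8748) = 0.066880.
1 − 2Q = 0.9628, giving −¼ ln(0.9628) = 0.009477.
d = 0.066880 + 0.009477 = 0.076357.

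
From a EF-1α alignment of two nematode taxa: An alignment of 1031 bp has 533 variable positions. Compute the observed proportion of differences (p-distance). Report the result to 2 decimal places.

p = 533/1031 = 0.516973… ≈ 0.52 (to 2 d.p.).

0.52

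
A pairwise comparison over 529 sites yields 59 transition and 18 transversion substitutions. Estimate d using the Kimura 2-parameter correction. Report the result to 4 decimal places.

0.1662

P = 59/529 ≈ 0.111531 and Q = 18/529 ≈ 0.034026.
Under the Kimura two-parameter model, d = −½ ln(1 − 2P − Q) − ¼ ln(1 − 2Q).
1 − 2P − Q = 0.742912, giving −½ ln(0.742912) = 0.148589.
1 − 2Q = 0.931948, giving −¼ ln(0.931948) = 0.017620.
d = 0.148589 + 0.017620 = 0.166209.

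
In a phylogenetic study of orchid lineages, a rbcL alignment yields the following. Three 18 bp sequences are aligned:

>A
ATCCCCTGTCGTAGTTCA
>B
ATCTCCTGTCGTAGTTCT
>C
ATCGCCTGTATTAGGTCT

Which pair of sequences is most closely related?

A and B

A–B: 2/18 differ, p = 0.111, d = 0.120.
A–C: 5/18 differ, p = 0.278, d = 0.347.
B–C: 4/18 differ, p = 0.222, d = 0.264.
The smallest distance is between A and B.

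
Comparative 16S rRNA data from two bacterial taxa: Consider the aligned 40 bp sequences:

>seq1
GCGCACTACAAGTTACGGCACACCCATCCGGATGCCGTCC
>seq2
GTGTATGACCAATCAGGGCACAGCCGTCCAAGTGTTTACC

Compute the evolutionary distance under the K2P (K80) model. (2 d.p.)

Of 40 sites, 11 differences are transitions and 6 are transversions, so P = 11/40 = 0.275 and Q = 6/40 = 0.15.
Under the Kimura two-parameter model, d = −½ ln(1 − 2P − Q) − ¼ ln(1 − 2Q).
1 − 2P − Q = 0.3, giving −½ ln(0.3) = 0.601986.
1 − 2Q = 0.7, giving −¼ ln(0.7) = 0.089169.
d = 0.601986 + 0.089169 = 0.691155.

0.69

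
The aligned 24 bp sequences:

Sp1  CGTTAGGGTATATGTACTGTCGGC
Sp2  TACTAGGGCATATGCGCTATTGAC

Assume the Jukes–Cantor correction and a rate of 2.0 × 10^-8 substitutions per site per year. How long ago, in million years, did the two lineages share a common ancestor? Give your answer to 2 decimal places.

The sequences differ at 9 of 24 sites (1, 2, 3, 9, 15, 16, 19, 21, 23), so p = 9/24 = 0.375.
d = −(3/4) ln(1 − 4p/3) = −0.75 ln(1 − 0.5) = −0.75 ln(0.5)
  = −0.75 × (-0.693147) = 0.519860 substitutions/site.
Under a molecular clock d = 2μt, so t = d/(2μ) = 0.519860 / (2 × 2.0 × 10^-8) = 13.00 million years.

13.00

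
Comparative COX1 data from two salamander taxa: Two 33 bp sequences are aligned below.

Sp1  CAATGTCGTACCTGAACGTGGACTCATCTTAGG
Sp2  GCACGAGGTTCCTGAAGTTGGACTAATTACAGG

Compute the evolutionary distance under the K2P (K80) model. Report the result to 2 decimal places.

Of 33 sites, 3 differences are transitions and 9 are transversions, so P = 3/33 ≈ 0.090909 and Q = 9/33 ≈ 0.272727.
Under the Kimura two-parameter model, d = −½ ln(1 − 2P − Q) − ¼ ln(1 − 2Q).
1 − 2P − Q = 0.545455, giving −½ ln(0.545455) = 0.303067.
1 − 2Q = 0.454546, giving −¼ ln(0.454546) = 0.197114.
d = 0.303067 + 0.197114 = 0.500181.

0.50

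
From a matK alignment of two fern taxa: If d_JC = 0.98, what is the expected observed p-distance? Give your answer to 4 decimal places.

0.5470

p = (3/4)(1 − e^(−4d/3)) = 0.75 × (1 − e^(-1.306667)) = 0.75 × (1 − 0.270721) = 0.546959.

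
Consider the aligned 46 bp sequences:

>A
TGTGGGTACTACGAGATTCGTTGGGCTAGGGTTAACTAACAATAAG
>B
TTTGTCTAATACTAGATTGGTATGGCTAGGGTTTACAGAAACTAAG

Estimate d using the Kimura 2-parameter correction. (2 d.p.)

0.37

Of 46 sites, 1 differences are transitions and 12 are transversions, so P = 1/46 ≈ 0.021739 and Q = 12/46 ≈ 0.26087.
Under the Kimura two-parameter model, d = −½ ln(1 − 2P − Q) − ¼ ln(1 − 2Q).
1 − 2P − Q = 0.695652, giving −½ ln(0.695652) = 0.181453.
1 − 2Q = 0.47826, giving −¼ ln(0.47826) = 0.184400.
d = 0.181453 + 0.184400 = 0.365853.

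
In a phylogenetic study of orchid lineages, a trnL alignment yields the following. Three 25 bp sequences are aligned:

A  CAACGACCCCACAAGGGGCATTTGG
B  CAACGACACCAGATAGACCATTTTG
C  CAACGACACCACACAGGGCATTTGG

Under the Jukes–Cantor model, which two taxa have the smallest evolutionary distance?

A and C

A–B: 7/25 differ, p = 0.280, d = 0.351.
A–C: 3/25 differ, p = 0.120, d = 0.131.
B–C: 5/25 differ, p = 0.200, d = 0.233.
The smallest distance is between A and C.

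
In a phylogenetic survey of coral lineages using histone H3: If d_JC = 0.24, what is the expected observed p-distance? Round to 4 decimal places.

p = (3/4)(1 − e^(−4d/3)) = 0.75 × (1 − e^(-0.32)) = 0.75 × (1 − 0.726149) = 0.205388.

0.2054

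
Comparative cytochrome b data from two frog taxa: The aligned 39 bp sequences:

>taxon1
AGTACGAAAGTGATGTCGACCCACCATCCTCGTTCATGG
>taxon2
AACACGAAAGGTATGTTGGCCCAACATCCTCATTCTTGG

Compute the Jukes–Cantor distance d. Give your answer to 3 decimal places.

0.276

The sequences differ at 9 of 39 sites (2, 3, 11, 12, 17, 19, 24, 32, 36), so p = 9/39 ≈ 0.230769.
d = −(3/4) ln(1 − 4p/3) = −0.75 ln(1 − 0.307692) = −0.75 ln(0.692308)
  = −0.75 × (-0.367724) = 0.275793 substitutions/site.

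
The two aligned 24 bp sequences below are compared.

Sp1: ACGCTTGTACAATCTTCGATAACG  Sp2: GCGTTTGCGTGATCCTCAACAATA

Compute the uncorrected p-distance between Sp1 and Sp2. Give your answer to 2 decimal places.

0.46

The sequences differ at 11 of 24 positions.
p = 11/24 = 0.458333… ≈ 0.46 (to 2 d.p.).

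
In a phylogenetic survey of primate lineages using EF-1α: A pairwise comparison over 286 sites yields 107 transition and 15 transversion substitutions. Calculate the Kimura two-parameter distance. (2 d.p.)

0.83

P = 107/286 ≈ 0.374126 and Q = 15/286 ≈ 0.052448.
Under the Kimura two-parameter model, d = −½ ln(1 − 2P − Q) − ¼ ln(1 − 2Q).
1 − 2P − Q = 0.1993, giving −½ ln(0.1993) = 0.806472.
1 − 2Q = 0.895104, giving −¼ ln(0.895104) = 0.027704.
d = 0.806472 + 0.027704 = 0.834176.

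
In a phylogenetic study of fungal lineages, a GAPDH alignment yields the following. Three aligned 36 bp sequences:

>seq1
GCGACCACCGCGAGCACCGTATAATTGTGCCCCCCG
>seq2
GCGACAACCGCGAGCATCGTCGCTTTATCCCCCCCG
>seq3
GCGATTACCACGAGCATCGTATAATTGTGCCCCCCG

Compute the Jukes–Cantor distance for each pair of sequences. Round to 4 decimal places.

seq1–seq2: 8/36 sites differ → p ≈ 0.222222, d = −0.75 ln(1 − 0.296296) = 0.263548 ≈ 0.2635.
seq1–seq3: 4/36 sites differ → p ≈ 0.111111, d = −0.75 ln(1 − 0.148148) = 0.120257 ≈ 0.1203.
seq2–seq3: 9/36 sites differ → p = 0.25, d = −0.75 ln(1 − 0.333333) = 0.304098 ≈ 0.3041.

d(seq1,seq2) = 0.2635, d(seq1,seq3) = 0.1203, d(seq2,seq3) = 0.3041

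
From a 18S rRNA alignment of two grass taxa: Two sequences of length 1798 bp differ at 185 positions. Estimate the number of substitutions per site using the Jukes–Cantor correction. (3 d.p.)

0.111

p = 185/1798 ≈ 0.102892.
d = −(3/4) ln(1 − 4p/3) = −0.75 ln(1 − 0.137189) = −0.75 ln(0.862811)
  = −0.75 × (-0.147560) = 0.110670 substitutions/site.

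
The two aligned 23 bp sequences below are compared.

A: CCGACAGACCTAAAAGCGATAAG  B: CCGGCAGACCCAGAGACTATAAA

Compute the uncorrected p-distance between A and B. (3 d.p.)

The sequences differ at 7 of 23 positions (sites 4, 11, 13, 15, 16, 18, 23).
p = 7/23 = 0.304347… ≈ 0.304 (to 3 d.p.).

0.304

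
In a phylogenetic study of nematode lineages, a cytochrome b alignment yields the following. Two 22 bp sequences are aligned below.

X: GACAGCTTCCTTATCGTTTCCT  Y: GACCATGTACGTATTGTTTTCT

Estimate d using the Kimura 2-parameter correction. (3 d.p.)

0.507

Of 22 sites, 4 differences are transitions and 4 are transversions, so P = 4/22 ≈ 0.181818 and Q = 4/22 ≈ 0.181818.
Under the Kimura two-parameter model, d = −½ ln(1 − 2P − Q) − ¼ ln(1 − 2Q).
1 − 2P − Q = 0.454546, giving −½ ln(0.454546) = 0.394228.
1 − 2Q = 0.636364, giving −¼ ln(0.636364) = 0.112996.
d = 0.394228 + 0.112996 = 0.507224.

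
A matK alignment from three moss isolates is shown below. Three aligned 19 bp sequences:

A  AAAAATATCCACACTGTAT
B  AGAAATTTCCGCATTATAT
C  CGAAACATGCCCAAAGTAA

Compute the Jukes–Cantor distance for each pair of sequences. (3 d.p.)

d(A,B) = 0.324, d(A,C) = 0.618, d(B,C) = 0.749

A–B: 5/19 sites differ → p ≈ 0.263158, d = −0.75 ln(1 − 0.350877) = 0.324100 ≈ 0.324.
A–C: 8/19 sites differ → p ≈ 0.421053, d = −0.75 ln(1 − 0.561404) = 0.618132 ≈ 0.618.
B–C: 9/19 sites differ → p ≈ 0.473684, d = −0.75 ln(1 − 0.631579) = 0.748897 ≈ 0.749.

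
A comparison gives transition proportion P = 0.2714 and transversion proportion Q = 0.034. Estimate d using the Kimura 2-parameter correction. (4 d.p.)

Under the Kimura two-parameter model, d = −½ ln(1 − 2P − Q) − ¼ ln(1 − 2Q).
1 − 2P − Q = 0.4232, giving −½ ln(0.4232) = 0.429955.
1 − 2Q = 0.932, giving −¼ ln(0.932) = 0.017606.
d = 0.429955 + 0.017606 = 0.447561.

0.4476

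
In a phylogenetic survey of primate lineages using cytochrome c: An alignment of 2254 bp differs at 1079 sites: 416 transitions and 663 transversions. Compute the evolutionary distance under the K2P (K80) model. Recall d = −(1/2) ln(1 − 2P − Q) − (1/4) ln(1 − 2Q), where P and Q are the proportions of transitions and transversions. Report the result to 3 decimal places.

P = 416/2254 ≈ 0.184561 and Q = 663/2254 ≈ 0.294144.
Under the Kimura two-parameter model, d = −½ ln(1 − 2P − Q) − ¼ ln(1 − 2Q).
1 − 2P − Q = 0.336734, giving −½ ln(0.336734) = 0.544231.
1 − 2Q = 0.411712, giving −¼ ln(0.411712) = 0.221858.
d = 0.544231 + 0.221858 = 0.766089.

0.766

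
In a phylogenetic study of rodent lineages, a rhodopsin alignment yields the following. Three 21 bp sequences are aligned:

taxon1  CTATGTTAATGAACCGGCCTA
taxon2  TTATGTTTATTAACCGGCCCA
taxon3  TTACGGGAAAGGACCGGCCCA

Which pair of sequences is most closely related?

taxon1 and taxon2

taxon1–taxon2: 4/21 differ, p = 0.190, d = 0.220.
taxon1–taxon3: 7/21 differ, p = 0.333, d = 0.441.
taxon2–taxon3: 7/21 differ, p = 0.333, d = 0.441.
The smallest distance is between taxon1 and taxon2.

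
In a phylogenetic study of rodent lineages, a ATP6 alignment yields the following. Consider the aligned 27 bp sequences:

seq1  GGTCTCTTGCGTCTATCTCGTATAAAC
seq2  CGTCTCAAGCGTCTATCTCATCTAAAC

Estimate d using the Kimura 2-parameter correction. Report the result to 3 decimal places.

Of 27 sites, 1 differences are transitions and 4 are transversions, so P = 1/27 ≈ 0.037037 and Q = 4/27 ≈ 0.148148.
Under the Kimura two-parameter model, d = −½ ln(1 − 2P − Q) − ¼ ln(1 − 2Q).
1 − 2P − Q = 0.777778, giving −½ ln(0.777778) = 0.125657.
1 − 2Q = 0.703704, giving −¼ ln(0.703704) = 0.087849.
d = 0.125657 + 0.087849 = 0.213506.

0.214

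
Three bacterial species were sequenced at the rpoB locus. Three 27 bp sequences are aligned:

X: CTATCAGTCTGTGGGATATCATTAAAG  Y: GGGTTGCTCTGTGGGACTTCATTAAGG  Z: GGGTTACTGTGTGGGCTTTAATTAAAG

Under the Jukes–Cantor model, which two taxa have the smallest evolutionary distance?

Y and Z

X–Y: 9/27 differ, p = 0.333, d = 0.441.
X–Z: 9/27 differ, p = 0.333, d = 0.441.
Y–Z: 6/27 differ, p = 0.222, d = 0.264.
The smallest distance is between Y and Z.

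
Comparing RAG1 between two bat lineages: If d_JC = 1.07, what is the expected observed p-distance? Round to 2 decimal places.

0.57

p = (3/4)(1 − e^(−4d/3)) = 0.75 × (1 − e^(-1.426667)) = 0.75 × (1 − 0.240108) = 0.569919.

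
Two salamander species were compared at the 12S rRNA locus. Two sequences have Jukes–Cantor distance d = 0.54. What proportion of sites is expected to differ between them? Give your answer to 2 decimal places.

0.38

p = (3/4)(1 − e^(−4d/3)) = 0.75 × (1 − e^(-0.72)) = 0.75 × (1 − 0.486752) = 0.384936.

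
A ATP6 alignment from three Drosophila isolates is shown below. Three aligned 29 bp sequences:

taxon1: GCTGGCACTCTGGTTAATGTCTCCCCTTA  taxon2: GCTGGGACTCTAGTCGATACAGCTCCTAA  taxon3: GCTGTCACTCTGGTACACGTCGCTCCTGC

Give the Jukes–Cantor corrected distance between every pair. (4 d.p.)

taxon1–taxon2: 10/29 sites differ → p ≈ 0.344828, d = −0.75 ln(1 − 0.459771) = 0.461822 ≈ 0.4618.
taxon1–taxon3: 8/29 sites differ → p ≈ 0.275862, d = −0.75 ln(1 − 0.367816) = 0.343931 ≈ 0.3439.
taxon2–taxon3: 11/29 sites differ → p ≈ 0.37931, d = −0.75 ln(1 − 0.505747) = 0.528531 ≈ 0.5285.

d(taxon1,taxon2) = 0.4618, d(taxon1,taxon3) = 0.3439, d(taxon2,taxon3) = 0.5285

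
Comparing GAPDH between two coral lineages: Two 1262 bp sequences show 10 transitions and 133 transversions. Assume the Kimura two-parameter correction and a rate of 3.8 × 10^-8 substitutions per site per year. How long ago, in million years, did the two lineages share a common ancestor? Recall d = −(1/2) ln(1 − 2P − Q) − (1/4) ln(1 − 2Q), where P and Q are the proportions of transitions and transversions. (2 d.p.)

P = 10/1262 ≈ 0.007924 and Q = 133/1262 ≈ 0.105388.
Under the Kimura two-parameter model, d = −½ ln(1 − 2P − Q) − ¼ ln(1 − 2Q).
1 − 2P − Q = 0.878764, giving −½ ln(0.878764) = 0.064619.
1 − 2Q = 0.789224, giving −¼ ln(0.789224) = 0.059176.
d = 0.064619 + 0.059176 = 0.123795.
Under a molecular clock d = 2μt, so t = d/(2μ) = 0.123795 / (2 × 3.8 × 10^-8) = 1.63 million years.

1.63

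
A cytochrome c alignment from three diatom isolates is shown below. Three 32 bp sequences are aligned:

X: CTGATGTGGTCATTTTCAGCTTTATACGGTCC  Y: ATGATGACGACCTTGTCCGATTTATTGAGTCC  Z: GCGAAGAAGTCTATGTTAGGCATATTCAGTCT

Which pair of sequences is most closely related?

X and Y

X–Y: 11/32 differ, p = 0.344, d = 0.460.
X–Z: 15/32 differ, p = 0.469, d = 0.736.
Y–Z: 14/32 differ, p = 0.438, d = 0.657.
The smallest distance is between X and Y.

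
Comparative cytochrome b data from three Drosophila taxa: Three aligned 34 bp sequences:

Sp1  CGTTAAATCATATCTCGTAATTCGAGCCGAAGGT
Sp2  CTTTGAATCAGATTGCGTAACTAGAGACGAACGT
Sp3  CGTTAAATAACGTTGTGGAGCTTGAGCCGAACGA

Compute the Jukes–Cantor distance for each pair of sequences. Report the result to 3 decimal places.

d(Sp1,Sp2) = 0.326, d(Sp1,Sp3) = 0.477, d(Sp2,Sp3) = 0.423

Sp1–Sp2: 9/34 sites differ → p ≈ 0.264706, d = −0.75 ln(1 − 0.352941) = 0.326488 ≈ 0.326.
Sp1–Sp3: 12/34 sites differ → p ≈ 0.352941, d = −0.75 ln(1 − 0.470588) = 0.476991 ≈ 0.477.
Sp2–Sp3: 11/34 sites differ → p ≈ 0.323529, d = −0.75 ln(1 − 0.431372) = 0.423397 ≈ 0.423.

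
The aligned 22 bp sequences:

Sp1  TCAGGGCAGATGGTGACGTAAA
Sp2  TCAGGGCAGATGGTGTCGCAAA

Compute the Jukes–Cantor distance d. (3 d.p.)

0.097

The sequences differ at 2 of 22 sites (16, 19), so p = 2/22 ≈ 0.090909.
d = −(3/4) ln(1 − 4p/3) = −0.75 ln(1 − 0.121212) = −0.75 ln(0.878788)
  = −0.75 × (-0.129212) = 0.096909 substitutions/site.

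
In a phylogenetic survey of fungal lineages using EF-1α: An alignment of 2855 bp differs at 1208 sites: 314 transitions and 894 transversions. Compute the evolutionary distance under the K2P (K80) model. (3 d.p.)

0.627

P = 314/2855 ≈ 0.109982 and Q = 894/2855 ≈ 0.313135.
Under the Kimura two-parameter model, d = −½ ln(1 − 2P − Q) − ¼ ln(1 − 2Q).
1 − 2P − Q = 0.466901, giving −½ ln(0.466901) = 0.380819.
1 − 2Q = 0.37373, giving −¼ ln(0.37373) = 0.246055.
d = 0.380819 + 0.246055 = 0.626874.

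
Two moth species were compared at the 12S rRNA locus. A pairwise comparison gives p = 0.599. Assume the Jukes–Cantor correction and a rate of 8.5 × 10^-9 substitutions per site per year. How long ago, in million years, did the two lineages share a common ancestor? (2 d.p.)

d = −(3/4) ln(1 − 4p/3) = −0.75 ln(1 − 0.798667) = −0.75 ln(0.201333)
  = −0.75 × (-1.602795) = 1.202096 substitutions/site.
Under a molecular clock d = 2μt, so t = d/(2μ) = 1.202096 / (2 × 8.5 × 10^-9) = 70.71 million years.

70.71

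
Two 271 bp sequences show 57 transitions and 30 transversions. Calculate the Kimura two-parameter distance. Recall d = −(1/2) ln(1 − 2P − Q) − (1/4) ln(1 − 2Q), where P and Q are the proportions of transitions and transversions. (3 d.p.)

P = 57/271 ≈ 0.210332 and Q = 30/271 ≈ 0.110701.
Under the Kimura two-parameter model, d = −½ ln(1 − 2P − Q) − ¼ ln(1 − 2Q).
1 − 2P − Q = 0.468635, giving −½ ln(0.468635) = 0.378966.
1 − 2Q = 0.778598, giving −¼ ln(0.778598) = 0.062565.
d = 0.378966 + 0.062565 = 0.441531.

0.442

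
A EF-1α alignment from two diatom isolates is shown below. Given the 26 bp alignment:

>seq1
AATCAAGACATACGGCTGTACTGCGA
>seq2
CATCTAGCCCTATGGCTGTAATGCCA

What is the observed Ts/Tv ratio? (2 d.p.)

Transitions are A↔G and C↔T; transversions are all other mismatches.
Transitions: 1. Transversions: 6.
R = 1/6 = 0.166666… ≈ 0.17 (to 2 d.p.).

0.17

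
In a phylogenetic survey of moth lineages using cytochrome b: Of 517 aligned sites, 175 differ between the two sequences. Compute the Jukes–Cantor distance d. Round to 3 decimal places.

0.450

p = 175/517 ≈ 0.338491.
d = −(3/4) ln(1 − 4p/3) = −0.75 ln(1 − 0.451321) = −0.75 ln(0.548679)
  = −0.75 × (-0.600242) = 0.450182 substitutions/site.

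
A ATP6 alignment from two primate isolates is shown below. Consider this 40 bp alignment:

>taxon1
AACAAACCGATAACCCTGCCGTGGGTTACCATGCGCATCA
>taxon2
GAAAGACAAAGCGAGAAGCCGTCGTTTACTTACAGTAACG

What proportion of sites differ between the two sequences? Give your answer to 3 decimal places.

0.550

The sequences differ at 22 of 40 positions.
p = 22/40 = 0.550.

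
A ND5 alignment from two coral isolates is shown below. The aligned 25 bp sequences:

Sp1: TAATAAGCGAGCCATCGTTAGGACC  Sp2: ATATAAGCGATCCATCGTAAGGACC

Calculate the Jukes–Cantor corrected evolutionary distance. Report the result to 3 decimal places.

The sequences differ at 4 of 25 sites (1, 2, 11, 19), so p = 4/25 = 0.16.
d = −(3/4) ln(1 − 4p/3) = −0.75 ln(1 − 0.213333) = −0.75 ln(0.786667)
  = −0.75 × (-0.239950) = 0.179963 substitutions/site.

0.180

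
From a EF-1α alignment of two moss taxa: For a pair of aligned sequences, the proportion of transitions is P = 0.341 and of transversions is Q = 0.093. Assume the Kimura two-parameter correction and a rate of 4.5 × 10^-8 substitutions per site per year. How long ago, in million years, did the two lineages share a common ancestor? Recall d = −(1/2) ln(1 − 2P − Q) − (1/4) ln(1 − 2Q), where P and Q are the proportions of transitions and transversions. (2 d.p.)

8.86

Under the Kimura two-parameter model, d = −½ ln(1 − 2P − Q) − ¼ ln(1 − 2Q).
1 − 2P − Q = 0.225, giving −½ ln(0.225) = 0.745827.
1 − 2Q = 0.814, giving −¼ ln(0.814) = 0.051449.
d = 0.745827 + 0.051449 = 0.797276.
Under a molecular clock d = 2μt, so t = d/(2μ) = 0.797276 / (2 × 4.5 × 10^-8) = 8.86 million years.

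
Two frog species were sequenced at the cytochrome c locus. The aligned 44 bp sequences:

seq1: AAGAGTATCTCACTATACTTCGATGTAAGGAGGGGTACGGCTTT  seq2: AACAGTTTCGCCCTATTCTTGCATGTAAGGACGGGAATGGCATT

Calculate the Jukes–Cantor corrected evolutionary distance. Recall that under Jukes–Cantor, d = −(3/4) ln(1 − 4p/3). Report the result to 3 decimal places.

The sequences differ at 11 of 44 sites, so p = 11/44 = 0.25.
d = −(3/4) ln(1 − 4p/3) = −0.75 ln(1 − 0.333333) = −0.75 ln(0.666667)
  = −0.75 × (-0.405465) = 0.304099 substitutions/site.

0.304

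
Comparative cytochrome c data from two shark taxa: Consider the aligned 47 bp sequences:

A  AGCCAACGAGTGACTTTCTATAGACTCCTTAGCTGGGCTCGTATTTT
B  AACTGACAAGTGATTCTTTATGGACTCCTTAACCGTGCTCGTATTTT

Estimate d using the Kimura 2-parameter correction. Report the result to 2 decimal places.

0.31

Of 47 sites, 10 differences are transitions and 1 are transversions, so P = 10/47 ≈ 0.212766 and Q = 1/47 ≈ 0.021277.
Under the Kimura two-parameter model, d = −½ ln(1 − 2P − Q) − ¼ ln(1 − 2Q).
1 − 2P − Q = 0.553191, giving −½ ln(0.553191) = 0.296026.
1 − 2Q = 0.957446, giving −¼ ln(0.957446) = 0.010871.
d = 0.296026 + 0.010871 = 0.306897.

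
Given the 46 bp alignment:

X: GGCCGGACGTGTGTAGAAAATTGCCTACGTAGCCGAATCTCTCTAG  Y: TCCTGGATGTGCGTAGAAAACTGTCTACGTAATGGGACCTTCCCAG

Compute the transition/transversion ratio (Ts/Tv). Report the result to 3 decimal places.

Transitions are A↔G and C↔T; transversions are all other mismatches.
Transitions: 12. Transversions: 3.
R = 12/3 = 4.000.

4.000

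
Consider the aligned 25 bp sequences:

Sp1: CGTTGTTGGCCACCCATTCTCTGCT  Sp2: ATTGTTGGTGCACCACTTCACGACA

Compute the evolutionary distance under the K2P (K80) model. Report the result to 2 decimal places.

1.22

Of 25 sites, 1 differences are transitions and 12 are transversions, so P = 1/25 = 0.04 and Q = 12/25 = 0.48.
Under the Kimura two-parameter model, d = −½ ln(1 − 2P − Q) − ¼ ln(1 − 2Q).
1 − 2P − Q = 0.44, giving −½ ln(0.44) = 0.410490.
1 − 2Q = 0.04, giving −¼ ln(0.04) = 0.804719.
d = 0.410490 + 0.804719 = 1.215209.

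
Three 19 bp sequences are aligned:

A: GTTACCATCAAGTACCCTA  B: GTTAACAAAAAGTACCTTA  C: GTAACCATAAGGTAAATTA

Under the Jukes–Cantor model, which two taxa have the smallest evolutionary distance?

A and B

A–B: 4/19 differ, p = 0.211, d = 0.247.
A–C: 6/19 differ, p = 0.316, d = 0.410.
B–C: 6/19 differ, p = 0.316, d = 0.410.
The smallest distance is between A and B.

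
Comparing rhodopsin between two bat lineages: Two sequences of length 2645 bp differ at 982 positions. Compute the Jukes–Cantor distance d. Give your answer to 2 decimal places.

0.51

p = 982/2645 ≈ 0.371267.
d = −(3/4) ln(1 − 4p/3) = −0.75 ln(1 − 0.495023) = −0.75 ln(0.504977)
  = −0.75 × (-0.683242) = 0.512432 substitutions/site.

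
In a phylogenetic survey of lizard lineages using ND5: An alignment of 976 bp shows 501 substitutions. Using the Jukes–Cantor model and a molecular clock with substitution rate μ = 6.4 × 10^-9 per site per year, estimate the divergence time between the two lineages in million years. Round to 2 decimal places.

67.58

p = 501/976 ≈ 0.51332.
d = −(3/4) ln(1 − 4p/3) = −0.75 ln(1 − 0.684427) = −0.75 ln(0.315573)
  = −0.75 × (-1.153365) = 0.865024 substitutions/site.
Under a molecular clock d = 2μt, so t = d/(2μ) = 0.865024 / (2 × 6.4 × 10^-9) = 67.58 million years.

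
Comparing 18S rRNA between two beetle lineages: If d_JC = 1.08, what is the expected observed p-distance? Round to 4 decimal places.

p = (3/4)(1 − e^(−4d/3)) = 0.75 × (1 − e^(-1.44)) = 0.75 × (1 − 0.236928) = 0.572304.

0.5723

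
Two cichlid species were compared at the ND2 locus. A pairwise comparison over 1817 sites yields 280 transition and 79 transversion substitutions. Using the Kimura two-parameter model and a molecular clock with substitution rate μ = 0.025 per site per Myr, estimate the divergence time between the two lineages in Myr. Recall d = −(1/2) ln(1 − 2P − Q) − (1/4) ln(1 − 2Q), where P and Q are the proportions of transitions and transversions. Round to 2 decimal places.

P = 280/1817 ≈ 0.1541 and Q = 79/1817 ≈ 0.043478.
Under the Kimura two-parameter model, d = −½ ln(1 − 2P − Q) − ¼ ln(1 − 2Q).
1 − 2P − Q = 0.648322, giving −½ ln(0.648322) = 0.216684.
1 − 2Q = 0.913044, giving −¼ ln(0.913044) = 0.022743.
d = 0.216684 + 0.022743 = 0.239427.
Under a molecular clock d = 2μt, so t = d/(2μ) = 0.239427 / (2 × 0.025) = 4.79 Myr.

4.79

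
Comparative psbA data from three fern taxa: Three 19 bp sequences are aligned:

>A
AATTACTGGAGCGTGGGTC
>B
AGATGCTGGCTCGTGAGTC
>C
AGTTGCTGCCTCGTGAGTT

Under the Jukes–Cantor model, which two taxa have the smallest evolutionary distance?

A–B: 6/19 differ, p = 0.316, d = 0.410.
A–C: 7/19 differ, p = 0.368, d = 0.507.
B–C: 3/19 differ, p = 0.158, d = 0.177.
The smallest distance is between B and C.

B and C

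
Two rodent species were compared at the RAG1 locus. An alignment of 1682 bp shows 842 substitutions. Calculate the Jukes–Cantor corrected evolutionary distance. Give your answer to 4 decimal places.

0.8257

p = 842/1682 ≈ 0.500595.
d = −(3/4) ln(1 − 4p/3) = −0.75 ln(1 − 0.66746) = −0.75 ln(0.33254)
  = −0.75 × (-1.100995) = 0.825746 substitutions/site.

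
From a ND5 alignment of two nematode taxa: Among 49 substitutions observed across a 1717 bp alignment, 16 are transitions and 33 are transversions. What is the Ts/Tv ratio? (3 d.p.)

0.485

R = 16/33 = 0.484848… ≈ 0.485 (to 3 d.p.).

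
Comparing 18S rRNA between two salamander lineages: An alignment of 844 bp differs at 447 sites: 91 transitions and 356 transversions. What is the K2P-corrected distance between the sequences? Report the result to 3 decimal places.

P = 91/844 ≈ 0.10782 and Q = 356/844 ≈ 0.421801.
Under the Kimura two-parameter model, d = −½ ln(1 − 2P − Q) − ¼ ln(1 − 2Q).
1 − 2P − Q = 0.362559, giving −½ ln(0.362559) = 0.507284.
1 − 2Q = 0.156398, giving −¼ ln(0.156398) = 0.463838.
d = 0.507284 + 0.463838 = 0.971122.

0.971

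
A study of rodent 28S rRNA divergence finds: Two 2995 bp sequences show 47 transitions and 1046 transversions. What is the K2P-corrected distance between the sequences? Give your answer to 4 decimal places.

0.5393

P = 47/2995 ≈ 0.015693 and Q = 1046/2995 ≈ 0.349249.
Under the Kimura two-parameter model, d = −½ ln(1 − 2P − Q) − ¼ ln(1 − 2Q).
1 − 2P − Q = 0.619365, giving −½ ln(0.619365) = 0.239530.
1 − 2Q = 0.301502, giving −¼ ln(0.301502) = 0.299745.
d = 0.239530 + 0.299745 = 0.539275.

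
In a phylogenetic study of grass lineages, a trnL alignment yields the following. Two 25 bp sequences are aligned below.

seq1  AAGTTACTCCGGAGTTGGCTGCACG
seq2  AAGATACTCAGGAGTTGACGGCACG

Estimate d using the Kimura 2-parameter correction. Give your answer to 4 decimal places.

Of 25 sites, 1 differences are transitions and 3 are transversions, so P = 1/25 = 0.04 and Q = 3/25 = 0.12.
Under the Kimura two-parameter model, d = −½ ln(1 − 2P − Q) − ¼ ln(1 − 2Q).
1 − 2P − Q = 0.8, giving −½ ln(0.8) = 0.111572.
1 − 2Q = 0.76, giving −¼ ln(0.76) = 0.068609.
d = 0.111572 + 0.068609 = 0.180181.

0.1802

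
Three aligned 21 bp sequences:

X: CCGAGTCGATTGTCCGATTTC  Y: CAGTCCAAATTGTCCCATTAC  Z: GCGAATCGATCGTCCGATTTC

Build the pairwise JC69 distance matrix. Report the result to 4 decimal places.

X–Y: 8/21 sites differ → p ≈ 0.380952, d = −0.75 ln(1 − 0.507936) = 0.531860 ≈ 0.5319.
X–Z: 3/21 sites differ → p ≈ 0.142857, d = −0.75 ln(1 − 0.190476) = 0.158482 ≈ 0.1585.
Y–Z: 10/21 sites differ → p ≈ 0.47619, d = −0.75 ln(1 − 0.63492) = 0.755729 ≈ 0.7557.

d(X,Y) = 0.5319, d(X,Z) = 0.1585, d(Y,Z) = 0.7557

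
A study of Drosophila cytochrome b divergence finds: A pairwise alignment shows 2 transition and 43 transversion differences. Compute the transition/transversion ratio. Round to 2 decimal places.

R = 2/43 = 0.046511… ≈ 0.05 (to 2 d.p.).

0.05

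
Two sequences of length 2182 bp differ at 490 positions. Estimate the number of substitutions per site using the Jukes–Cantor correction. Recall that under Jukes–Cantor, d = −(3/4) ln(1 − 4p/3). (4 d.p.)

p = 490/2182 ≈ 0.224565.
d = −(3/4) ln(1 − 4p/3) = −0.75 ln(1 − 0.29942) = −0.75 ln(0.70058)
  = −0.75 × (-0.355847) = 0.266885 substitutions/site.

0.2669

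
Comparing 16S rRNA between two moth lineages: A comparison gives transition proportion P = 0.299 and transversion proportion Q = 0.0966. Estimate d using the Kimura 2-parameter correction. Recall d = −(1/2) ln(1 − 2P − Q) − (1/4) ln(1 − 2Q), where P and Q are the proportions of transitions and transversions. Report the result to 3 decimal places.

Under the Kimura two-parameter model, d = −½ ln(1 − 2P − Q) − ¼ ln(1 − 2Q).
1 − 2P − Q = 0.3054, giving −½ ln(0.3054) = 0.593066.
1 − 2Q = 0.8068, giving −¼ ln(0.8068) = 0.053670.
d = 0.593066 + 0.053670 = 0.646736.

0.647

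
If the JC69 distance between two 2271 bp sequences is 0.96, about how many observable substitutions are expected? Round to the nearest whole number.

Invert JC69: p = (3/4)(1 − e^(−4d/3)) = 0.75 × (1 − e^(-1.28)) = 0.75 × (1 − 0.278037) = 0.541472.
Expected differing sites = pL ≈ 0.541472 × 2271 = 1229.682912 ≈ 1230.

1230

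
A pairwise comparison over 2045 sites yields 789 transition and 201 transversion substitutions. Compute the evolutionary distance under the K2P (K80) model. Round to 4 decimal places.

1.0745

P = 789/2045 ≈ 0.385819 and Q = 201/2045 ≈ 0.098289.
Under the Kimura two-parameter model, d = −½ ln(1 − 2P − Q) − ¼ ln(1 − 2Q).
1 − 2P − Q = 0.130073, giving −½ ln(0.130073) = 1.019830.
1 − 2Q = 0.803422, giving −¼ ln(0.803422) = 0.054719.
d = 1.019830 + 0.054719 = 1.074549.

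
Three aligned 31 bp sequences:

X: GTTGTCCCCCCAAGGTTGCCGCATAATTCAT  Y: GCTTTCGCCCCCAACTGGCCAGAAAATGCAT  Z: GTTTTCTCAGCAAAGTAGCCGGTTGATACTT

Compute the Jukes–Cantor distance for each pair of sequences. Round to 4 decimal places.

d(X,Y) = 0.4806, d(X,Z) = 0.4806, d(Y,Z) = 0.6143

X–Y: 11/31 sites differ → p ≈ 0.354839, d = −0.75 ln(1 − 0.473119) = 0.480585 ≈ 0.4806.
X–Z: 11/31 sites differ → p ≈ 0.354839, d = −0.75 ln(1 − 0.473119) = 0.480585 ≈ 0.4806.
Y–Z: 13/31 sites differ → p ≈ 0.419355, d = −0.75 ln(1 − 0.55914) = 0.614271 ≈ 0.6143.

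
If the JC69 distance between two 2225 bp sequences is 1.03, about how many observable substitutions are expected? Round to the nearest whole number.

1246

Invert JC69: p = (3/4)(1 − e^(−4d/3)) = 0.75 × (1 − e^(-1.373333)) = 0.75 × (1 − 0.253261) = 0.560054.
Expected differing sites = pL ≈ 0.560054 × 2225 = 1246.12015 ≈ 1246.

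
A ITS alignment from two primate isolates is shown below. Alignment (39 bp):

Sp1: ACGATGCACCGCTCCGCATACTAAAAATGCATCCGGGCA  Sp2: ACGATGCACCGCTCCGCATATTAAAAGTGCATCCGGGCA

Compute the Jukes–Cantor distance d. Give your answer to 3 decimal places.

0.053

The sequences differ at 2 of 39 sites (21, 27), so p = 2/39 ≈ 0.051282.
d = −(3/4) ln(1 − 4p/3) = −0.75 ln(1 − 0.068376) = −0.75 ln(0.931624)
  = −0.75 × (-0.070826) = 0.053120 substitutions/site.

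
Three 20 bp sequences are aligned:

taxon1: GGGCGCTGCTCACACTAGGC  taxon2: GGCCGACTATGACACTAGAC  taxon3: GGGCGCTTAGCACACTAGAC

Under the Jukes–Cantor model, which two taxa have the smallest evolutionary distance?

taxon1–taxon2: 7/20 differ, p = 0.350, d = 0.471.
taxon1–taxon3: 4/20 differ, p = 0.200, d = 0.233.
taxon2–taxon3: 5/20 differ, p = 0.250, d = 0.304.
The smallest distance is between taxon1 and taxon3.

taxon1 and taxon3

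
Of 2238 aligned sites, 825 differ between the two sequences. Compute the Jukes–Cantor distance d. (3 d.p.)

0.507

p = 825/2238 ≈ 0.368633.
d = −(3/4) ln(1 − 4p/3) = −0.75 ln(1 − 0.491511) = −0.75 ln(0.508489)
  = −0.75 × (-0.676312) = 0.507234 substitutions/site.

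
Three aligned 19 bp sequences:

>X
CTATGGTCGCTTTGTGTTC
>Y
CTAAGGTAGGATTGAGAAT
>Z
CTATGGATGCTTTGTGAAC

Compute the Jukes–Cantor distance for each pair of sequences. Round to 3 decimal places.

X–Y: 8/19 sites differ → p ≈ 0.421053, d = −0.75 ln(1 − 0.561404) = 0.618132 ≈ 0.618.
X–Z: 4/19 sites differ → p ≈ 0.210526, d = −0.75 ln(1 − 0.280701) = 0.247109 ≈ 0.247.
Y–Z: 7/19 sites differ → p ≈ 0.368421, d = −0.75 ln(1 − 0.491228) = 0.506816 ≈ 0.507.

d(X,Y) = 0.618, d(X,Z) = 0.247, d(Y,Z) = 0.507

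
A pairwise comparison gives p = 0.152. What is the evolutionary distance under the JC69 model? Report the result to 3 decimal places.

d = −(3/4) ln(1 − 4p/3) = −0.75 ln(1 − 0.202667) = −0.75 ln(0.797333)
  = −0.75 × (-0.226483) = 0.169862 substitutions/site.

0.170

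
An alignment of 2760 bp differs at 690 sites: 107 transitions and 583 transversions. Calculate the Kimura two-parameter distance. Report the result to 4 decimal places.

0.3076

P = 107/2760 ≈ 0.038768 and Q = 583/2760 ≈ 0.211232.
Under the Kimura two-parameter model, d = −½ ln(1 − 2P − Q) − ¼ ln(1 − 2Q).
1 − 2P − Q = 0.711232, giving −½ ln(0.711232) = 0.170378.
1 − 2Q = 0.577536, giving −¼ ln(0.577536) = 0.137246.
d = 0.170378 + 0.137246 = 0.307624.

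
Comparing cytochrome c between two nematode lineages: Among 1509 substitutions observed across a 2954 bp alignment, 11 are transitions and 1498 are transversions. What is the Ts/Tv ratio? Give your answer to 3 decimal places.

R = 11/1498 = 0.007343… ≈ 0.007 (to 3 d.p.).

0.007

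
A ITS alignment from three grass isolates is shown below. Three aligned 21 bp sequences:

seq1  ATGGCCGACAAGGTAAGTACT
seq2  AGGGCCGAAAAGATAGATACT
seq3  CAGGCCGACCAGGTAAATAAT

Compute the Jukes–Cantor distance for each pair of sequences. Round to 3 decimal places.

seq1–seq2: 5/21 sites differ → p ≈ 0.238095, d = −0.75 ln(1 − 0.31746) = 0.286451 ≈ 0.286.
seq1–seq3: 5/21 sites differ → p ≈ 0.238095, d = −0.75 ln(1 − 0.31746) = 0.286451 ≈ 0.286.
seq2–seq3: 7/21 sites differ → p ≈ 0.333333, d = −0.75 ln(1 − 0.444444) = 0.440839 ≈ 0.441.

d(seq1,seq2) = 0.286, d(seq1,seq3) = 0.286, d(seq2,seq3) = 0.441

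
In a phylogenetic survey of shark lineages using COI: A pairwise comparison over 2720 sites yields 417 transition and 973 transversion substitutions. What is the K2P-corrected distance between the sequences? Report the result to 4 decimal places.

P = 417/2720 ≈ 0.153309 and Q = 973/2720 ≈ 0.357721.
Under the Kimura two-parameter model, d = −½ ln(1 − 2P − Q) − ¼ ln(1 − 2Q).
1 − 2P − Q = 0.335661, giving −½ ln(0.335661) = 0.545827.
1 − 2Q = 0.284558, giving −¼ ln(0.284558) = 0.314205.
d = 0.545827 + 0.314205 = 0.860032.

0.8600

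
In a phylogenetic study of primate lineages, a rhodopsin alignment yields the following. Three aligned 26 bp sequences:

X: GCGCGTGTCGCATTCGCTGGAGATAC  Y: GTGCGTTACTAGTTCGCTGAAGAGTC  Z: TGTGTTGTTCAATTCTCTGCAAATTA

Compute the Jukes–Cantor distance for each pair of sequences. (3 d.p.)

d(X,Y) = 0.464, d(X,Z) = 0.824, d(Y,Z) = 1.100

X–Y: 9/26 sites differ → p ≈ 0.346154, d = −0.75 ln(1 − 0.461539) = 0.464280 ≈ 0.464.
X–Z: 13/26 sites differ → p = 0.5, d = −0.75 ln(1 − 0.666667) = 0.823960 ≈ 0.824.
Y–Z: 15/26 sites differ → p ≈ 0.576923, d = −0.75 ln(1 − 0.769231) = 1.099754 ≈ 1.100.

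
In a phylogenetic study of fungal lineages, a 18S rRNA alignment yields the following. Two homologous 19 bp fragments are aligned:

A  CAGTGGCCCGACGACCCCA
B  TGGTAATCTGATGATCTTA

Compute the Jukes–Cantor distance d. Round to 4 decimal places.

0.9074

The sequences differ at 10 of 19 sites (1, 2, 5, 6, 7, 9, 12, 15, 17, 18), so p = 10/19 ≈ 0.526316.
d = −(3/4) ln(1 − 4p/3) = −0.75 ln(1 − 0.701755) = −0.75 ln(0.298245)
  = −0.75 × (-1.209840) = 0.907380 substitutions/site.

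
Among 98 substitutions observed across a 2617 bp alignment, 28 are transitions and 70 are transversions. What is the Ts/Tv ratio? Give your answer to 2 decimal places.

0.40

R = 28/70 = 0.40.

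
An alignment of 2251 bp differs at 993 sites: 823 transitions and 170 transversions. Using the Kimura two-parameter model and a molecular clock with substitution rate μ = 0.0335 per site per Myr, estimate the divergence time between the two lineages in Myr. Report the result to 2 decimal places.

P = 823/2251 ≈ 0.365615 and Q = 170/2251 ≈ 0.075522.
Under the Kimura two-parameter model, d = −½ ln(1 − 2P − Q) − ¼ ln(1 − 2Q).
1 − 2P − Q = 0.193248, giving −½ ln(0.193248) = 0.821890.
1 − 2Q = 0.848956, giving −¼ ln(0.848956) = 0.040937.
d = 0.821890 + 0.040937 = 0.862827.
Under a molecular clock d = 2μt, so t = d/(2μ) = 0.862827 / (2 × 0.0335) = 12.88 Myr.

12.88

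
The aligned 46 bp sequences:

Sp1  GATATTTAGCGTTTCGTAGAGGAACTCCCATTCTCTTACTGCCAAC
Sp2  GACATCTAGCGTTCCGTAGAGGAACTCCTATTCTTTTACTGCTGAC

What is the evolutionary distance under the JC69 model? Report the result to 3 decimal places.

The sequences differ at 7 of 46 sites (3, 6, 14, 29, 35, 43, 44), so p = 7/46 ≈ 0.152174.
d = −(3/4) ln(1 − 4p/3) = −0.75 ln(1 − 0.202899) = −0.75 ln(0.797101)
  = −0.75 × (-0.226774) = 0.170081 substitutions/site.

0.170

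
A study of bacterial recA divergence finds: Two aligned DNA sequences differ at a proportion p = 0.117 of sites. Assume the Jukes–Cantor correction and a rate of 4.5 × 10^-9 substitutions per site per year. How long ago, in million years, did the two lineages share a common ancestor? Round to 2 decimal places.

d = −(3/4) ln(1 − 4p/3) = −0.75 ln(1 − 0.156) = −0.75 ln(0.844)
  = −0.75 × (-0.169603) = 0.127202 substitutions/site.
Under a molecular clock d = 2μt, so t = d/(2μ) = 0.127202 / (2 × 4.5 × 10^-9) = 14.13 million years.

14.13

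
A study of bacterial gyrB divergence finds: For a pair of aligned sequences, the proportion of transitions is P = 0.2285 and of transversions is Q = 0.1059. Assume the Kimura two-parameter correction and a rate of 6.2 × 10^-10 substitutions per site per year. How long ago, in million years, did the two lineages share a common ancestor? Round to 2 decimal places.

Under the Kimura two-parameter model, d = −½ ln(1 − 2P − Q) − ¼ ln(1 − 2Q).
1 − 2P − Q = 0.4371, giving −½ ln(0.4371) = 0.413797.
1 − 2Q = 0.7882, giving −¼ ln(0.7882) = 0.059501.
d = 0.413797 + 0.059501 = 0.473298.
Under a molecular clock d = 2μt, so t = d/(2μ) = 0.473298 / (2 × 6.2 × 10^-10) = 381.69 million years.

381.69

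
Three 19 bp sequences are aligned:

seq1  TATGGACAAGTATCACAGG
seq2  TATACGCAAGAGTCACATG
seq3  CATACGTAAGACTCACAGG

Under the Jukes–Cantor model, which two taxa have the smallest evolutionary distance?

seq1–seq2: 6/19 differ, p = 0.316, d = 0.410.
seq1–seq3: 7/19 differ, p = 0.368, d = 0.507.
seq2–seq3: 4/19 differ, p = 0.211, d = 0.247.
The smallest distance is between seq2 and seq3.

seq2 and seq3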